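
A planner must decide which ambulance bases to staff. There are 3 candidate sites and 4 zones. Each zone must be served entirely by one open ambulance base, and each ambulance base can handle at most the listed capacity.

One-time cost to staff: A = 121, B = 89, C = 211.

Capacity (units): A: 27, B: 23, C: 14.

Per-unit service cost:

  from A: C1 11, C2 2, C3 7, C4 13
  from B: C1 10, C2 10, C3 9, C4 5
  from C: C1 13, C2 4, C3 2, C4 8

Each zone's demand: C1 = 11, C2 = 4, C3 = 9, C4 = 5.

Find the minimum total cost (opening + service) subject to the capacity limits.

Open {A, B}: C1→B 10·11=110, C2→A 2·4=8, C3→A 7·9=63, C4→B 5·5=25.
Loads: A carries 13/27, B carries 16/23. Service 206; fixed 210; total 416.
Next best feasible plan costs 427.

Minimum total cost: 416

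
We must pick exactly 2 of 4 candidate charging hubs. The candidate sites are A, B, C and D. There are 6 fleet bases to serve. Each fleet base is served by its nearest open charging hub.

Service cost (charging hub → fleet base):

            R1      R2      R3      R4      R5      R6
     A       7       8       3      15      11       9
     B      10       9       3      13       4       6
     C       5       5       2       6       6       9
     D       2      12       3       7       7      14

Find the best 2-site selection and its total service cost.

With exactly 2 open, each fleet base uses its cheapest among the chosen.
{B, C}: R1→C 5, R2→C 5, R3→C 2, R4→C 6, R5→B 4, R6→B 6. Service cost 28.
{C, D}: service cost 30
{B, D}: service cost 31
Among all 6 size-2 choices, {B, C} is lowest.

Choose B and C; total service cost 28.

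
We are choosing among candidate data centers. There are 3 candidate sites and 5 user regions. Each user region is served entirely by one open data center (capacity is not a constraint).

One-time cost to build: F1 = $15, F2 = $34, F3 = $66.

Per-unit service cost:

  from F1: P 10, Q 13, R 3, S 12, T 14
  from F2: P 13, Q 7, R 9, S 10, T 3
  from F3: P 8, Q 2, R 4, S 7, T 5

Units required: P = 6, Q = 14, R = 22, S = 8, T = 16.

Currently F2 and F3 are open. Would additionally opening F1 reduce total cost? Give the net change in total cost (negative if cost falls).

Yes — net change −7 (cost falls by 7).

Current service cost with {F2, F3}: 268.
Adding F1: each user region re-picks its cheapest; new service cost 246, saving 22.
Extra fixed cost: 15. Net change = 15 − 22 = -7.
(Totals: 368 → 361.)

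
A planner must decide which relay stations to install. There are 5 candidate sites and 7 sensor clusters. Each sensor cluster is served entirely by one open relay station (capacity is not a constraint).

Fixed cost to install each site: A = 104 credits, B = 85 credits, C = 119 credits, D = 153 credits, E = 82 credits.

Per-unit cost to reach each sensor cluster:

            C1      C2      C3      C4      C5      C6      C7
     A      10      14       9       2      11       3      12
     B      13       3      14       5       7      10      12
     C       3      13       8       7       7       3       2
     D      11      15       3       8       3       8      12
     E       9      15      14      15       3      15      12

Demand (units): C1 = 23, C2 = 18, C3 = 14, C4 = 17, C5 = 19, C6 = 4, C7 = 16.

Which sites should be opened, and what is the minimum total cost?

Open B and C; minimum total cost 701.

For any fixed open set, each sensor cluster goes to its cheapest open site; total = fixed + service.
{B, C}: C1→C 3·23=69, C2→B 3·18=54, C3→C 8·14=112, C4→B 5·17=85, C5→B 7·19=133, C6→C 3·4=12, C7→C 2·16=32. Service 497; fixed 204; total 701.
{B, C, E}: service 421 + fixed 286 = 707
{B, C, D}: C1→C 3·23=69, C2→B 3·18=54, C3→D 3·14=42, C4→B 5·17=85, C5→D 3·19=57, C6→C 3·4=12, C7→C 2·16=32. Service 351; fixed 357; total 708.
{A, B, C, D, E}: service 300 + fixed 543 = 843
No other subset beats 701.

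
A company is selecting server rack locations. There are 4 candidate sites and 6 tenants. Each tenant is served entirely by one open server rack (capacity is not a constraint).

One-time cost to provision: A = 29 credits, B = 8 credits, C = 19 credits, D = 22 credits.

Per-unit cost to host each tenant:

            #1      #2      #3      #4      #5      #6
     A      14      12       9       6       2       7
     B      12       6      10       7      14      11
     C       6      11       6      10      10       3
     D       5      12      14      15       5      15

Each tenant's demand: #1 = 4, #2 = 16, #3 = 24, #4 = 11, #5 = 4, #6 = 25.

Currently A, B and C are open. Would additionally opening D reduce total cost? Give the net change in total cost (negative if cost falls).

No — net change +18 (cost rises by 18).

Current service cost with {A, B, C}: 413.
Adding D: each tenant re-picks its cheapest; new service cost 409, saving 4.
Extra fixed cost: 22. Net change = 22 − 4 = 18.
(Totals: 469 → 487.)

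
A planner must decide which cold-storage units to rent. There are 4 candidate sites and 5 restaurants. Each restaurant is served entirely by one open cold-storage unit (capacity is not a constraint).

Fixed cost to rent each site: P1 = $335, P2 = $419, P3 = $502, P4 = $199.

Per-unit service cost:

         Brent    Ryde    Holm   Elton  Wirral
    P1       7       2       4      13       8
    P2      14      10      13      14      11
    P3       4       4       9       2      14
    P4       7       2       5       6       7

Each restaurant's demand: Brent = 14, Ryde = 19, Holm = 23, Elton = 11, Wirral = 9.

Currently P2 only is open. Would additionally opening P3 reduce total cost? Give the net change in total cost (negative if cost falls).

Current service cost with {P2}: 938.
Adding P3: each restaurant re-picks its cheapest; new service cost 460, saving 478.
Extra fixed cost: 502. Net change = 502 − 478 = 24.
(Totals: 1357 → 1381.)

No — net change +24 (cost rises by 24).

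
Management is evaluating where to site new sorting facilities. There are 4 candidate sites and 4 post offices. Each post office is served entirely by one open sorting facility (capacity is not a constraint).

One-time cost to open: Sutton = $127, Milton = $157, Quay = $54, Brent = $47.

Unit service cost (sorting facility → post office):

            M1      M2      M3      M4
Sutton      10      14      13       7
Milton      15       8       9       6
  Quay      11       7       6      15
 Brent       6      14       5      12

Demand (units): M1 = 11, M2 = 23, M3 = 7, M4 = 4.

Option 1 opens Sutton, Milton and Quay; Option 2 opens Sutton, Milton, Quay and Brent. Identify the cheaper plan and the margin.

Option 2 is cheaper by 4.

Option 1: {Sutton, Milton, Quay}: M1→Sutton 10·11=110, M2→Quay 7·23=161, M3→Quay 6·7=42, M4→Milton 6·4=24. Service 337; fixed 338; total 675.
Option 2: {Sutton, Milton, Quay, Brent}: M1→Brent 6·11=66, M2→Quay 7·23=161, M3→Brent 5·7=35, M4→Milton 6·4=24. Service 286; fixed 385; total 671.
Difference: |675 − 671| = 4.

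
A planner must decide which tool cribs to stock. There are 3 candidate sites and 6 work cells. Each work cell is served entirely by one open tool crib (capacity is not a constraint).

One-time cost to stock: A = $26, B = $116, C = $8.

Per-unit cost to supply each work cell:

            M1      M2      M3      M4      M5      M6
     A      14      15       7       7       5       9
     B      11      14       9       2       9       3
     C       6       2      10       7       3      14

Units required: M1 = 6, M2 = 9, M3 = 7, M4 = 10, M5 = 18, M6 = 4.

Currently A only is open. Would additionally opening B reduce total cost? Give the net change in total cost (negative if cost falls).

No — net change +15 (cost rises by 15).

Current service cost with {A}: 464.
Adding B: each work cell re-picks its cheapest; new service cost 363, saving 101.
Extra fixed cost: 116. Net change = 116 − 101 = 15.
(Totals: 490 → 505.)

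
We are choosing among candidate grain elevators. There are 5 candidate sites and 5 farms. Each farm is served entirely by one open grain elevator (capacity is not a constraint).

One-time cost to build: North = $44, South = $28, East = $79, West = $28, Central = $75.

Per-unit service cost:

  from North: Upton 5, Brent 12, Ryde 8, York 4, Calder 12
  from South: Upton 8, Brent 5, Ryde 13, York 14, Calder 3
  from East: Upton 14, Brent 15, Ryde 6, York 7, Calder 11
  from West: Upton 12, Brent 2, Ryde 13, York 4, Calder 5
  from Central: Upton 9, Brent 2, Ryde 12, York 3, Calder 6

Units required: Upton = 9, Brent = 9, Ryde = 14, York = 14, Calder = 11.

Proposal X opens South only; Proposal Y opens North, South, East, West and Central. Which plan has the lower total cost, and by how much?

Proposal Y is cheaper by 80.

Proposal X: {South}: Upton→South 8·9=72, Brent→South 5·9=45, Ryde→South 13·14=182, York→South 14·14=196, Calder→South 3·11=33. Service 528; fixed 28; total 556.
Proposal Y: {North, South, East, West, Central}: Upton→North 5·9=45, Brent→West 2·9=18, Ryde→East 6·14=84, York→Central 3·14=42, Calder→South 3·11=33. Service 222; fixed 254; total 476.
Difference: |556 − 476| = 80.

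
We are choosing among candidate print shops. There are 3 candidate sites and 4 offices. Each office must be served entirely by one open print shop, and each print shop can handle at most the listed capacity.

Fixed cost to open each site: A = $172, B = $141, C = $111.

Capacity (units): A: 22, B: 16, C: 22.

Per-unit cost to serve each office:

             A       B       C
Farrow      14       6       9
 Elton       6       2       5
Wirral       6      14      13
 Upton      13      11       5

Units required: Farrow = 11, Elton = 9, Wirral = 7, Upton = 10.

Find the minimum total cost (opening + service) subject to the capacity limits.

Minimum total cost: 517

Open {B, C}: Farrow→C 9·11=99, Elton→B 2·9=18, Wirral→B 14·7=98, Upton→C 5·10=50.
Loads: B carries 16/16, C carries 21/22. Service 265; fixed 252; total 517.
Next best feasible plan costs 528.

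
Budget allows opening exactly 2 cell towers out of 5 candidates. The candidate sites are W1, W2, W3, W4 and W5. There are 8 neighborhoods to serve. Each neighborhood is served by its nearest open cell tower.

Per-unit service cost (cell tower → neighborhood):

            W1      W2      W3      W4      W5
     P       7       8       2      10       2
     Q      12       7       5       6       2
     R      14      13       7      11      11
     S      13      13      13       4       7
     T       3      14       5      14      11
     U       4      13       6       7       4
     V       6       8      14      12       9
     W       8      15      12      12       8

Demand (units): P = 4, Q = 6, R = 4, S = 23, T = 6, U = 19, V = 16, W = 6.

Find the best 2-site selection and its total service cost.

With exactly 2 open, each neighborhood uses its cheapest among the chosen.
{W1, W4}: P→W1 7·4=28, Q→W4 6·6=36, R→W4 11·4=44, S→W4 4·23=92, T→W1 3·6=18, U→W1 4·19=76, V→W1 6·16=96, W→W1 8·6=48. Service cost 438.
{W1, W5}: service cost 463
{W4, W5}: service cost 490
Among all 10 size-2 choices, {W1, W4} is lowest.

Choose W1 and W4; total service cost 438.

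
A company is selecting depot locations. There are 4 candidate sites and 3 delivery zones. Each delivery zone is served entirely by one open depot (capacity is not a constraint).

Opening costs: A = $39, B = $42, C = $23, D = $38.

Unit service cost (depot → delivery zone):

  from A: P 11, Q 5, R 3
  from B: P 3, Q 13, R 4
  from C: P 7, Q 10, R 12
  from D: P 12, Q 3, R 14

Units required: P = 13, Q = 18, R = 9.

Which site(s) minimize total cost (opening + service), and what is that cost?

Open B and D; minimum total cost 209.

For any fixed open set, each delivery zone goes to its cheapest open site; total = fixed + service.
{B, D}: P→B 3·13=39, Q→D 3·18=54, R→B 4·9=36. Service 129; fixed 80; total 209.
{B, C, D}: P→B 3·13=39, Q→D 3·18=54, R→B 4·9=36. Service 129; fixed 103; total 232.
{A, B}: P→B 3·13=39, Q→A 5·18=90, R→A 3·9=27. Service 156; fixed 81; total 237.
{A, B, C, D}: service 120 + fixed 142 = 262
No other subset beats 209.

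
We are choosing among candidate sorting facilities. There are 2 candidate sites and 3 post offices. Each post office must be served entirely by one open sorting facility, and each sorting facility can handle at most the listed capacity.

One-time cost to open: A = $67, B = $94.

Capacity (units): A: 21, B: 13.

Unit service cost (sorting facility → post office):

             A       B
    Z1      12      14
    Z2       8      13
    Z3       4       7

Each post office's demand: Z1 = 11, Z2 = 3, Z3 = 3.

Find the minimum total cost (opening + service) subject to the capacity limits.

Minimum total cost: 235

Open {A}: Z1→A 12·11=132, Z2→A 8·3=24, Z3→A 4·3=12.
Loads: A carries 17/21. Service 168; fixed 67; total 235.
Next best feasible plan costs 329.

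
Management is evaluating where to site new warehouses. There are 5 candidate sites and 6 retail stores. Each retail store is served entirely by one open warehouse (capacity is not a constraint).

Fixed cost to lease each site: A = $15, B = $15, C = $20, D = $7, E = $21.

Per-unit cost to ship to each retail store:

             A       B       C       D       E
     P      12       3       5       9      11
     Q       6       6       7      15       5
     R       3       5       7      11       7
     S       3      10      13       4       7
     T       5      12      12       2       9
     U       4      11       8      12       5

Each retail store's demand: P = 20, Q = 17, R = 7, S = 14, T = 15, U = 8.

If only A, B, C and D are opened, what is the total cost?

Total cost: 344

Each retail store is assigned to its cheapest site among the open ones.
{A, B, C, D}: P→B 3·20=60, Q→A 6·17=102, R→A 3·7=21, S→A 3·14=42, T→D 2·15=30, U→A 4·8=32. Service 287; fixed 57; total 344.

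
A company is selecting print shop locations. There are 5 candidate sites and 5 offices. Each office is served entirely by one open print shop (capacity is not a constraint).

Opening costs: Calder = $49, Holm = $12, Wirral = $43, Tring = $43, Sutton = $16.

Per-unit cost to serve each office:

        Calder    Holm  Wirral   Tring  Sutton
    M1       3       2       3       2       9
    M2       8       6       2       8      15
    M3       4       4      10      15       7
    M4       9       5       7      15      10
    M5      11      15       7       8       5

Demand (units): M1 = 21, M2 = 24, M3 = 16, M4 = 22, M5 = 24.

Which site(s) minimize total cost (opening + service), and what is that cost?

For any fixed open set, each office goes to its cheapest open site; total = fixed + service.
{Holm, Wirral, Sutton}: M1→Holm 2·21=42, M2→Wirral 2·24=48, M3→Holm 4·16=64, M4→Holm 5·22=110, M5→Sutton 5·24=120. Service 384; fixed 71; total 455.
{Holm, Wirral}: M1→Holm 2·21=42, M2→Wirral 2·24=48, M3→Holm 4·16=64, M4→Holm 5·22=110, M5→Wirral 7·24=168. Service 432; fixed 55; total 487.
{Holm, Wirral, Tring, Sutton}: service 384 + fixed 114 = 498
{Calder, Holm, Wirral, Tring, Sutton}: M1→Holm 2·21=42, M2→Wirral 2·24=48, M3→Calder 4·16=64, M4→Holm 5·22=110, M5→Sutton 5·24=120. Service 384; fixed 163; total 547.
No other subset beats 455.

Open Holm, Wirral and Sutton; minimum total cost 455.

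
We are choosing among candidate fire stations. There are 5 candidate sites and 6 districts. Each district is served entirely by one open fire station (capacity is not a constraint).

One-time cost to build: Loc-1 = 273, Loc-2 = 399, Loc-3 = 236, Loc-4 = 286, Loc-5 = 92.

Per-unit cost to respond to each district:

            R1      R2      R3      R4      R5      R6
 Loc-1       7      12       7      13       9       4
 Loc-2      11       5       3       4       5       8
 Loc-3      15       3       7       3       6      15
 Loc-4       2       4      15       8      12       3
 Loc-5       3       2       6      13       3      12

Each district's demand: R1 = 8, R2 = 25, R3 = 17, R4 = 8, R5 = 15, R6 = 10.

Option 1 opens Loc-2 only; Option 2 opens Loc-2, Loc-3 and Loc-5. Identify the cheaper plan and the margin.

Option 1 is cheaper by 151.

Option 1: {Loc-2}: R1→Loc-2 11·8=88, R2→Loc-2 5·25=125, R3→Loc-2 3·17=51, R4→Loc-2 4·8=32, R5→Loc-2 5·15=75, R6→Loc-2 8·10=80. Service 451; fixed 399; total 850.
Option 2: {Loc-2, Loc-3, Loc-5}: R1→Loc-5 3·8=24, R2→Loc-5 2·25=50, R3→Loc-2 3·17=51, R4→Loc-3 3·8=24, R5→Loc-5 3·15=45, R6→Loc-2 8·10=80. Service 274; fixed 727; total 1001.
Difference: |850 − 1001| = 151.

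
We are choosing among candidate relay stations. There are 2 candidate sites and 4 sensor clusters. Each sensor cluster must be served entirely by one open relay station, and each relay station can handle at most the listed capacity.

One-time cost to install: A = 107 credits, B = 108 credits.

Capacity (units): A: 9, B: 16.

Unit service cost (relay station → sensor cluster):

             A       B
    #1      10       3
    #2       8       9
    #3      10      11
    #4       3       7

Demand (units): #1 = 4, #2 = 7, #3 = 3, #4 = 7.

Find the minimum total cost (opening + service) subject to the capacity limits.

Minimum total cost: 344

Open {A, B}: #1→B 3·4=12, #2→B 9·7=63, #3→B 11·3=33, #4→A 3·7=21.
Loads: A carries 7/9, B carries 14/16. Service 129; fixed 215; total 344.
Next best feasible plan costs 365.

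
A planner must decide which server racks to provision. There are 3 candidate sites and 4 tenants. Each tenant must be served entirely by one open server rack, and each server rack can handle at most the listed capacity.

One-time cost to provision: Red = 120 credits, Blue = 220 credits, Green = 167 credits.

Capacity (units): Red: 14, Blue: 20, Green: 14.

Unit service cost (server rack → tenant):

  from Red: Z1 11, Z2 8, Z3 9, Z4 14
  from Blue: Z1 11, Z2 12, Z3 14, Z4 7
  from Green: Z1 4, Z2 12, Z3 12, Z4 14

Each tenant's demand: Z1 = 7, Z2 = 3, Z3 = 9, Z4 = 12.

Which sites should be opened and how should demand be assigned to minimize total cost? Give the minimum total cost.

Minimum total cost: 606

Open {Red, Blue}: Z1→Blue 11·7=77, Z2→Red 8·3=24, Z3→Red 9·9=81, Z4→Blue 7·12=84.
Loads: Red carries 12/14, Blue carries 19/20. Service 266; fixed 340; total 606.
Next best feasible plan costs 692.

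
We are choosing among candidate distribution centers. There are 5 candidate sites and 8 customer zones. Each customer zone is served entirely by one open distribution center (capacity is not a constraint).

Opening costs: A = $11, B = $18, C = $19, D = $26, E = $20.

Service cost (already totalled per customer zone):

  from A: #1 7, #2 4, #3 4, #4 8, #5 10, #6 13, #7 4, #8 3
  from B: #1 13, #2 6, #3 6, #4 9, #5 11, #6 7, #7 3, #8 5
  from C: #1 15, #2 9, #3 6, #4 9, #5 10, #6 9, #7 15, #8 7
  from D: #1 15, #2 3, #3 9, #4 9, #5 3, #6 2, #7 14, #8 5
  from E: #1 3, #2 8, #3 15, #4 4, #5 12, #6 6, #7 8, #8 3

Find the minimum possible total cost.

Minimum total cost: 64

For any fixed open set, each customer zone goes to its cheapest open site; total = fixed + service.
{A}: #1→A 7, #2→A 4, #3→A 4, #4→A 8, #5→A 10, #6→A 13, #7→A 4, #8→A 3. Service 53; fixed 11; total 64.
{A, E}: service 38 + fixed 31 = 69
{A, D}: service 34 + fixed 37 = 71
{A, B, C, D, E}: #1→E 3, #2→D 3, #3→A 4, #4→E 4, #5→D 3, #6→D 2, #7→B 3, #8→A 3. Service 25; fixed 94; total 119.
No other subset beats 64.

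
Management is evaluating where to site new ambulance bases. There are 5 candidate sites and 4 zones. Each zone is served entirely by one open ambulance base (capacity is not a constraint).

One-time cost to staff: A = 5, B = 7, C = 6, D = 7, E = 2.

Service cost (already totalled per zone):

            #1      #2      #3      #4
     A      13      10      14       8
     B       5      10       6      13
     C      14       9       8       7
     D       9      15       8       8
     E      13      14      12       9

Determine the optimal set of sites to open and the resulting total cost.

For any fixed open set, each zone goes to its cheapest open site; total = fixed + service.
{B, E}: #1→B 5, #2→B 10, #3→B 6, #4→E 9. Service 30; fixed 9; total 39.
{B, C}: service 27 + fixed 13 = 40
{A, B}: #1→B 5, #2→A 10, #3→B 6, #4→A 8. Service 29; fixed 12; total 41.
{A, B, C, D, E}: #1→B 5, #2→C 9, #3→B 6, #4→C 7. Service 27; fixed 27; total 54.
No other subset beats 39.

Open B and E; minimum total cost 39.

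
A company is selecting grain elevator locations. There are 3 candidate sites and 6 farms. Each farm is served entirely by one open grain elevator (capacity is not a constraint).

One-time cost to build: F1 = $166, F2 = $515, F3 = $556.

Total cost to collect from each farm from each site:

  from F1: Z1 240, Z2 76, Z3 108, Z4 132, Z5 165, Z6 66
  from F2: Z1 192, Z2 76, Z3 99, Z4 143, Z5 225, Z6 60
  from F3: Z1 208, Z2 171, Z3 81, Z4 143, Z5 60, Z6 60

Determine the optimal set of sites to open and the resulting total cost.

For any fixed open set, each farm goes to its cheapest open site; total = fixed + service.
{F1}: Z1→F1 240, Z2→F1 76, Z3→F1 108, Z4→F1 132, Z5→F1 165, Z6→F1 66. Service 787; fixed 166; total 953.
{F3}: service 723 + fixed 556 = 1279
{F2}: Z1→F2 192, Z2→F2 76, Z3→F2 99, Z4→F2 143, Z5→F2 225, Z6→F2 60. Service 795; fixed 515; total 1310.
{F1, F2, F3}: Z1→F2 192, Z2→F1 76, Z3→F3 81, Z4→F1 132, Z5→F3 60, Z6→F2 60. Service 601; fixed 1237; total 1838.
No other subset beats 953.

Open F1 only; minimum total cost 953.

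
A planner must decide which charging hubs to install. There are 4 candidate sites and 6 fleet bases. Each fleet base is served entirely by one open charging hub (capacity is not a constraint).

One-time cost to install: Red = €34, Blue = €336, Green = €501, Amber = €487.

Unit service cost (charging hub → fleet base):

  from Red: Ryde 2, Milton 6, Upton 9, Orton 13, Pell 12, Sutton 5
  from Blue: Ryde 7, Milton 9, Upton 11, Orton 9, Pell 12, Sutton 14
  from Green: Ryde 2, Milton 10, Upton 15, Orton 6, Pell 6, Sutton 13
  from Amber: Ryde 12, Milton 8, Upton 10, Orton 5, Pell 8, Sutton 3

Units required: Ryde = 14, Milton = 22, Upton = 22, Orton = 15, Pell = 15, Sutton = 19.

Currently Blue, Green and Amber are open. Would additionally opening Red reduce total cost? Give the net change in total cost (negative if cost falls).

Current service cost with {Blue, Green, Amber}: 646.
Adding Red: each fleet base re-picks its cheapest; new service cost 580, saving 66.
Extra fixed cost: 34. Net change = 34 − 66 = -32.
(Totals: 1970 → 1938.)

Yes — net change −32 (cost falls by 32).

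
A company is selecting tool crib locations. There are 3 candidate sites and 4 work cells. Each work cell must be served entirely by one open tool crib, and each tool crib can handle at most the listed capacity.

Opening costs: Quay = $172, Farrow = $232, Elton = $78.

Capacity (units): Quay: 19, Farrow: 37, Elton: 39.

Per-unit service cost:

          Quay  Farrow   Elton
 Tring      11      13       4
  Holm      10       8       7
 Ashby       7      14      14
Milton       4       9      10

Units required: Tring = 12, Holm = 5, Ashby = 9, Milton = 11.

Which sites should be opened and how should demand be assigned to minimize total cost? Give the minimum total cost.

Minimum total cost: 397

Open {Elton}: Tring→Elton 4·12=48, Holm→Elton 7·5=35, Ashby→Elton 14·9=126, Milton→Elton 10·11=110.
Loads: Elton carries 37/39. Service 319; fixed 78; total 397.
Next best feasible plan costs 503.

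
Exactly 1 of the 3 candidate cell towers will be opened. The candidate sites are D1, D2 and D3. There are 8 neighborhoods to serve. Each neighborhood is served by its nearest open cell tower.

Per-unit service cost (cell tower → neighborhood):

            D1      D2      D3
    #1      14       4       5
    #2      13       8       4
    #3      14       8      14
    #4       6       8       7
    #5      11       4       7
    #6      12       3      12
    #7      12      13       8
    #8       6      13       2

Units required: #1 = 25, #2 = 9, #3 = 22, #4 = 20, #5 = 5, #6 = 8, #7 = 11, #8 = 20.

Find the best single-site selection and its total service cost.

Choose D3 only; total service cost 868.

With exactly 1 open, each neighborhood uses its cheapest among the chosen.
{D3}: #1→D3 5·25=125, #2→D3 4·9=36, #3→D3 14·22=308, #4→D3 7·20=140, #5→D3 7·5=35, #6→D3 12·8=96, #7→D3 8·11=88, #8→D3 2·20=40. Service cost 868.
{D2}: service cost 955
{D1}: service cost 1298
Among all 3 size-1 choices, {D3} is lowest.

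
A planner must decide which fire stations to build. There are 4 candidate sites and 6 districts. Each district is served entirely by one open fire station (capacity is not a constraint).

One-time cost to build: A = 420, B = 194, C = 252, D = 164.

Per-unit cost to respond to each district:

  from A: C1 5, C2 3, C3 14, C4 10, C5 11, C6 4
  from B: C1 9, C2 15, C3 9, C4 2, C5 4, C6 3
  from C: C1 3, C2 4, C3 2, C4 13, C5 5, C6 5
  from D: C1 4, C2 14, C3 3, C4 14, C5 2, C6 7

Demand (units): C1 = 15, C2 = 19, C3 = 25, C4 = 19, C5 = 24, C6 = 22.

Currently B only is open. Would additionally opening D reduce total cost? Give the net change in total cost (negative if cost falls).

Yes — net change −128 (cost falls by 128).

Current service cost with {B}: 845.
Adding D: each district re-picks its cheapest; new service cost 553, saving 292.
Extra fixed cost: 164. Net change = 164 − 292 = -128.
(Totals: 1039 → 911.)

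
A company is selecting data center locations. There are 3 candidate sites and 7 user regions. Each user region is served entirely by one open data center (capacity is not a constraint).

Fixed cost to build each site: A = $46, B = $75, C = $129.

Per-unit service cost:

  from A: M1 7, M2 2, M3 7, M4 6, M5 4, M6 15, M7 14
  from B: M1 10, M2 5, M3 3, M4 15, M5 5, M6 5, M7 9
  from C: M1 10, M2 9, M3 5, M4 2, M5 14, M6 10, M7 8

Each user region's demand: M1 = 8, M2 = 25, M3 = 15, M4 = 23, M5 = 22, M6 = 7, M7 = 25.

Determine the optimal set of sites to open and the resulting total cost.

Open A and B; minimum total cost 758.

For any fixed open set, each user region goes to its cheapest open site; total = fixed + service.
{A, B}: M1→A 7·8=56, M2→A 2·25=50, M3→B 3·15=45, M4→A 6·23=138, M5→A 4·22=88, M6→B 5·7=35, M7→B 9·25=225. Service 637; fixed 121; total 758.
{A, C}: service 585 + fixed 175 = 760
{A, B, C}: M1→A 7·8=56, M2→A 2·25=50, M3→B 3·15=45, M4→C 2·23=46, M5→A 4·22=88, M6→B 5·7=35, M7→C 8·25=200. Service 520; fixed 250; total 770.
{A}: service 892 + fixed 46 = 938
No other subset beats 758.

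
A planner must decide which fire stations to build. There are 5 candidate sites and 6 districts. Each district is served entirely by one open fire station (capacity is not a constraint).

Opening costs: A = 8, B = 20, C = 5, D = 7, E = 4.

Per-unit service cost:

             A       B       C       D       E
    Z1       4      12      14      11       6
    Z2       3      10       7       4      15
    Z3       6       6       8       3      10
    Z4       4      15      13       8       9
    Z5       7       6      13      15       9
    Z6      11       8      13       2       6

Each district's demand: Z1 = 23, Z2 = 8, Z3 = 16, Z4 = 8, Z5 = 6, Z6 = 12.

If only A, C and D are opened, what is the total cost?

Total cost: 282

Each district is assigned to its cheapest site among the open ones.
{A, C, D}: Z1→A 4·23=92, Z2→A 3·8=24, Z3→D 3·16=48, Z4→A 4·8=32, Z5→A 7·6=42, Z6→D 2·12=24. Service 262; fixed 20; total 282.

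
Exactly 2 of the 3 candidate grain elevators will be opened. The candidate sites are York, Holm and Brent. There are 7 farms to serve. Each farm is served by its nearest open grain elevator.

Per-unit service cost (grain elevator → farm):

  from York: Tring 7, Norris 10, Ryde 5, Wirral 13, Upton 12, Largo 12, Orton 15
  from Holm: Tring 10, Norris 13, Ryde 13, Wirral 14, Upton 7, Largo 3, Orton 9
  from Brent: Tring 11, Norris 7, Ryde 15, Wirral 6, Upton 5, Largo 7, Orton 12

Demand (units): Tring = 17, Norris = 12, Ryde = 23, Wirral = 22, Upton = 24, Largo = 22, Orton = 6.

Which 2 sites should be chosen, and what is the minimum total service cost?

Choose York and Brent; total service cost 796.

With exactly 2 open, each farm uses its cheapest among the chosen.
{York, Brent}: Tring→York 7·17=119, Norris→Brent 7·12=84, Ryde→York 5·23=115, Wirral→Brent 6·22=132, Upton→Brent 5·24=120, Largo→Brent 7·22=154, Orton→Brent 12·6=72. Service cost 796.
{Holm, Brent}: service cost 925
{York, Holm}: service cost 928
Among all 3 size-2 choices, {York, Brent} is lowest.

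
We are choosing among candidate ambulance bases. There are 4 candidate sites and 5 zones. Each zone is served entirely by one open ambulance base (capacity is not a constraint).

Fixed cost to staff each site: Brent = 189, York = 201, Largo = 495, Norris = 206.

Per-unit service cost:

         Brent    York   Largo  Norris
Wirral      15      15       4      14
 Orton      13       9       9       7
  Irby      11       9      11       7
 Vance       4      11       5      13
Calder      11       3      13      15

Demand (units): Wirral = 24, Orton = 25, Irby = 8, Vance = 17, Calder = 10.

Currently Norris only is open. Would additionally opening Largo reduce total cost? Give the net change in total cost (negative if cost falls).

Current service cost with {Norris}: 938.
Adding Largo: each zone re-picks its cheapest; new service cost 542, saving 396.
Extra fixed cost: 495. Net change = 495 − 396 = 99.
(Totals: 1144 → 1243.)

No — net change +99 (cost rises by 99).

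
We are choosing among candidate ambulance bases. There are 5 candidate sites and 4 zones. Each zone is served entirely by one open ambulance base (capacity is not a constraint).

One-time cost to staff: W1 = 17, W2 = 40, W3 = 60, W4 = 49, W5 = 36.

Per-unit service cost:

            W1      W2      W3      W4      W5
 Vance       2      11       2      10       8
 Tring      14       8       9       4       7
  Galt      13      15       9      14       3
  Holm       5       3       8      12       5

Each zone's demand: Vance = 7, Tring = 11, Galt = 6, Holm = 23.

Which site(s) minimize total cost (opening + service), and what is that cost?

Open W1, W2 and W5; minimum total cost 271.

For any fixed open set, each zone goes to its cheapest open site; total = fixed + service.
{W1, W2, W5}: Vance→W1 2·7=14, Tring→W5 7·11=77, Galt→W5 3·6=18, Holm→W2 3·23=69. Service 178; fixed 93; total 271.
{W1, W5}: Vance→W1 2·7=14, Tring→W5 7·11=77, Galt→W5 3·6=18, Holm→W1 5·23=115. Service 224; fixed 53; total 277.
{W1, W2, W4, W5}: service 145 + fixed 142 = 287
{W1, W2, W3, W4, W5}: service 145 + fixed 202 = 347
No other subset beats 271.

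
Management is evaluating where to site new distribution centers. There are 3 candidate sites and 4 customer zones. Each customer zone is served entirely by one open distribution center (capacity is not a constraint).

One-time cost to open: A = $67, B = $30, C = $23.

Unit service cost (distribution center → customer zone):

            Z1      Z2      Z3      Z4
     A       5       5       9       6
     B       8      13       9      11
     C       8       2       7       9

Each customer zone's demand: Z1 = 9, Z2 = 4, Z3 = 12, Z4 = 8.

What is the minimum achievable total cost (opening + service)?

For any fixed open set, each customer zone goes to its cheapest open site; total = fixed + service.
{C}: Z1→C 8·9=72, Z2→C 2·4=8, Z3→C 7·12=84, Z4→C 9·8=72. Service 236; fixed 23; total 259.
{A, C}: service 185 + fixed 90 = 275
{A}: Z1→A 5·9=45, Z2→A 5·4=20, Z3→A 9·12=108, Z4→A 6·8=48. Service 221; fixed 67; total 288.
{A, B, C}: Z1→A 5·9=45, Z2→C 2·4=8, Z3→C 7·12=84, Z4→A 6·8=48. Service 185; fixed 120; total 305.
(All 7 nonempty subsets were checked; C only is lowest.)

Minimum total cost: 259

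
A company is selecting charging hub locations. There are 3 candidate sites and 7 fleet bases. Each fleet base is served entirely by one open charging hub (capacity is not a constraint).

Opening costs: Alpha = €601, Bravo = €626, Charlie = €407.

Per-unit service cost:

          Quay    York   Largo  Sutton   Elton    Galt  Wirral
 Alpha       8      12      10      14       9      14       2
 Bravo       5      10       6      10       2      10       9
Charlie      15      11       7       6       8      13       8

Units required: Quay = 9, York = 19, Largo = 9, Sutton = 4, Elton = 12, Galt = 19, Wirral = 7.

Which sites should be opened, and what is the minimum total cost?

For any fixed open set, each fleet base goes to its cheapest open site; total = fixed + service.
{Bravo}: Quay→Bravo 5·9=45, York→Bravo 10·19=190, Largo→Bravo 6·9=54, Sutton→Bravo 10·4=40, Elton→Bravo 2·12=24, Galt→Bravo 10·19=190, Wirral→Bravo 9·7=63. Service 606; fixed 626; total 1232.
{Charlie}: service 830 + fixed 407 = 1237
{Alpha}: service 834 + fixed 601 = 1435
{Alpha, Bravo, Charlie}: Quay→Bravo 5·9=45, York→Bravo 10·19=190, Largo→Bravo 6·9=54, Sutton→Charlie 6·4=24, Elton→Bravo 2·12=24, Galt→Bravo 10·19=190, Wirral→Alpha 2·7=14. Service 541; fixed 1634; total 2175.
No other subset beats 1232.

Open Bravo only; minimum total cost 1232.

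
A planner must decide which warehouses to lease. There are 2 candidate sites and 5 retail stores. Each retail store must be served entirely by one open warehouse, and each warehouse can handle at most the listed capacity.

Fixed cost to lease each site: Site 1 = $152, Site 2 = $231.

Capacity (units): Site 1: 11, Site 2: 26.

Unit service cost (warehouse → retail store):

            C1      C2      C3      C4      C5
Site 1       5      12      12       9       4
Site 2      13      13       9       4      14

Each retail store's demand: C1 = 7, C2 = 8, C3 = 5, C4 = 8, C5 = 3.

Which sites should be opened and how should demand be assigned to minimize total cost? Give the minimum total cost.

Minimum total cost: 611

Open {Site 1, Site 2}: C1→Site 1 5·7=35, C2→Site 2 13·8=104, C3→Site 2 9·5=45, C4→Site 2 4·8=32, C5→Site 1 4·3=12.
Loads: Site 1 carries 10/11, Site 2 carries 21/26. Service 228; fixed 383; total 611.
Next best feasible plan costs 641.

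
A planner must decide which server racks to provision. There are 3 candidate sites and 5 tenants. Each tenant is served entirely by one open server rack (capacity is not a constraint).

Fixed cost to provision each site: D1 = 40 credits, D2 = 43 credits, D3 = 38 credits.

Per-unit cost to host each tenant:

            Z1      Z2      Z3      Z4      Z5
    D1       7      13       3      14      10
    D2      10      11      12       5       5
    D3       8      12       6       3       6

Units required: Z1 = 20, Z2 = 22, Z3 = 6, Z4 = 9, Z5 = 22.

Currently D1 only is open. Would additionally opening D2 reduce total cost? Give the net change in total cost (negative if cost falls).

Yes — net change −192 (cost falls by 192).

Current service cost with {D1}: 790.
Adding D2: each tenant re-picks its cheapest; new service cost 555, saving 235.
Extra fixed cost: 43. Net change = 43 − 235 = -192.
(Totals: 830 → 638.)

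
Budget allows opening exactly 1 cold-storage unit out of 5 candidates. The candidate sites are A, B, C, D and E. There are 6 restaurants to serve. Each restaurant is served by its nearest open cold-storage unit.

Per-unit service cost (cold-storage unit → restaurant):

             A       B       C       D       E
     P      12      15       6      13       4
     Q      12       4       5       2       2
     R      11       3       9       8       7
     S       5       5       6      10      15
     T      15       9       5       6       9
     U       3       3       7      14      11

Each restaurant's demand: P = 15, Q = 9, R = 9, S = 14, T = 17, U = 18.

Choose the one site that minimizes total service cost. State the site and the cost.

With exactly 1 open, each restaurant uses its cheapest among the chosen.
{C}: P→C 6·15=90, Q→C 5·9=45, R→C 9·9=81, S→C 6·14=84, T→C 5·17=85, U→C 7·18=126. Service cost 511.
{B}: service cost 565
{E}: service cost 702
Among all 5 size-1 choices, {C} is lowest.

Choose C only; total service cost 511.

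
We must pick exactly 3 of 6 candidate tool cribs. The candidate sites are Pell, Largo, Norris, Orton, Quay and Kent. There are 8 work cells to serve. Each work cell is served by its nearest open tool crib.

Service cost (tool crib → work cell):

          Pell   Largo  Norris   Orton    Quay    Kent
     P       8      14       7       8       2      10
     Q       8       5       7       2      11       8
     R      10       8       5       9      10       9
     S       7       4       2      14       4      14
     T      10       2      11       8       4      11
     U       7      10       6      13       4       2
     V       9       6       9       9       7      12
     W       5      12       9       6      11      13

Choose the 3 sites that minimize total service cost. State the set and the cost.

With exactly 3 open, each work cell uses its cheapest among the chosen.
{Norris, Orton, Quay}: P→Quay 2, Q→Orton 2, R→Norris 5, S→Norris 2, T→Quay 4, U→Quay 4, V→Quay 7, W→Orton 6. Service cost 32.
{Largo, Orton, Quay}: service cost 34
{Largo, Norris, Quay}: service cost 35
Among all 20 size-3 choices, {Norris, Orton, Quay} is lowest.

Choose Norris, Orton and Quay; total service cost 32.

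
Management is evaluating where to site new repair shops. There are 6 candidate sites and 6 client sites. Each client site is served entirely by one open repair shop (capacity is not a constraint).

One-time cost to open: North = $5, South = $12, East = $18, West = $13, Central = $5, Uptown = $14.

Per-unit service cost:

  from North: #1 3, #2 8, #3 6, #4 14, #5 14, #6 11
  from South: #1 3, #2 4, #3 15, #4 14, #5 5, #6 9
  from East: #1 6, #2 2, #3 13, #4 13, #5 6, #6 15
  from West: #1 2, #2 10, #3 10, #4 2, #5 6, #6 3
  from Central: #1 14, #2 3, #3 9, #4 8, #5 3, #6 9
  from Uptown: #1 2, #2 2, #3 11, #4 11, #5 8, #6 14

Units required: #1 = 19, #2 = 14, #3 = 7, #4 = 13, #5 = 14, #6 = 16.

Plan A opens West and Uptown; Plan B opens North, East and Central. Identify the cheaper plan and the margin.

Plan A: {West, Uptown}: #1→West 2·19=38, #2→Uptown 2·14=28, #3→West 10·7=70, #4→West 2·13=26, #5→West 6·14=84, #6→West 3·16=48. Service 294; fixed 27; total 321.
Plan B: {North, East, Central}: #1→North 3·19=57, #2→East 2·14=28, #3→North 6·7=42, #4→Central 8·13=104, #5→Central 3·14=42, #6→Central 9·16=144. Service 417; fixed 28; total 445.
Difference: |321 − 445| = 124.

Plan A is cheaper by 124.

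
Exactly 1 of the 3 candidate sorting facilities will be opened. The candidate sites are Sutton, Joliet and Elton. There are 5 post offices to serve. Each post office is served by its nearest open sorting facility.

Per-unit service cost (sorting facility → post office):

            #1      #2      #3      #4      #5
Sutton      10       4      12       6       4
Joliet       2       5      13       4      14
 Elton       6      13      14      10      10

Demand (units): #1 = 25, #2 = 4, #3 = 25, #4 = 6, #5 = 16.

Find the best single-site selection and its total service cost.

Choose Joliet only; total service cost 643.

With exactly 1 open, each post office uses its cheapest among the chosen.
{Joliet}: #1→Joliet 2·25=50, #2→Joliet 5·4=20, #3→Joliet 13·25=325, #4→Joliet 4·6=24, #5→Joliet 14·16=224. Service cost 643.
{Sutton}: service cost 666
{Elton}: service cost 772
Among all 3 size-1 choices, {Joliet} is lowest.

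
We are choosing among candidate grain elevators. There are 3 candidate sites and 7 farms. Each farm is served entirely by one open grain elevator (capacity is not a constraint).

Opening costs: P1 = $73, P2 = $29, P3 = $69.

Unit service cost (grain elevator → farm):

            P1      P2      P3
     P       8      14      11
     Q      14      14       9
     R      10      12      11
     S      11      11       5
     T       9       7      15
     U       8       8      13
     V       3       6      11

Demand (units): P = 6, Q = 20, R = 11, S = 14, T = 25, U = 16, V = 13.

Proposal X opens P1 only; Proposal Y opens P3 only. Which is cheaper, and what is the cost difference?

Proposal X is cheaper by 175.

Proposal X: {P1}: P→P1 8·6=48, Q→P1 14·20=280, R→P1 10·11=110, S→P1 11·14=154, T→P1 9·25=225, U→P1 8·16=128, V→P1 3·13=39. Service 984; fixed 73; total 1057.
Proposal Y: {P3}: P→P3 11·6=66, Q→P3 9·20=180, R→P3 11·11=121, S→P3 5·14=70, T→P3 15·25=375, U→P3 13·16=208, V→P3 11·13=143. Service 1163; fixed 69; total 1232.
Difference: |1057 − 1232| = 175.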